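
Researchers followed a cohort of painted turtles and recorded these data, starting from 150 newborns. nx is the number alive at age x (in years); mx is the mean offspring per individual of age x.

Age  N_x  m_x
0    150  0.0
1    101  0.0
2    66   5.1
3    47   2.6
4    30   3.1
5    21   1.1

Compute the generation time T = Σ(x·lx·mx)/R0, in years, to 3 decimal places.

lx = nx/n0 = nx/150: 1, 0.67333…, 0.44, 0.31333…, 0.2, 0.14
lx·mx: 0, 0, 2.244, 0.814667…, 0.62, 0.154 → R0 = 3.832667…
x·lx·mx: 0, 0, 4.488, 2.444…, 2.48, 0.77 → Σ = 10.182…
T = 10.182… / 3.832667… = 2.656636… → 2.657

2.657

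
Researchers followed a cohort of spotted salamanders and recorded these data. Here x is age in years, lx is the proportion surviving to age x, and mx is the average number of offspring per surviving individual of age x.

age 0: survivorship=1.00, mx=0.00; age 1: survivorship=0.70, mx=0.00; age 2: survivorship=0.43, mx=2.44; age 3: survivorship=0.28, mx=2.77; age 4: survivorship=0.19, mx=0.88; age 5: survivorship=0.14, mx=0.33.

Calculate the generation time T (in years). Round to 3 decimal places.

2.613

lx·mx: 0, 0, 1.0492, 0.7756, 0.1672, 0.0462 → R0 = 2.0382
x·lx·mx: 0, 0, 2.0984, 2.3268, 0.6688, 0.231 → Σ = 5.325
T = 5.325 / 2.0382 = 2.612599… → 2.613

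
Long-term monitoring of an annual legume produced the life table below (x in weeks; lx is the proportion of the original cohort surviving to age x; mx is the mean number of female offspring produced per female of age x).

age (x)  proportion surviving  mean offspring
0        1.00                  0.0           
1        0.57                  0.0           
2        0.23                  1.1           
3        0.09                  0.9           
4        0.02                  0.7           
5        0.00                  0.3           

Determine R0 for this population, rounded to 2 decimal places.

0.35

lx·mx by age: 0, 0, 0.253, 0.081, 0.014, 0
R0 = Σ lx·mx = 0.348 → 0.35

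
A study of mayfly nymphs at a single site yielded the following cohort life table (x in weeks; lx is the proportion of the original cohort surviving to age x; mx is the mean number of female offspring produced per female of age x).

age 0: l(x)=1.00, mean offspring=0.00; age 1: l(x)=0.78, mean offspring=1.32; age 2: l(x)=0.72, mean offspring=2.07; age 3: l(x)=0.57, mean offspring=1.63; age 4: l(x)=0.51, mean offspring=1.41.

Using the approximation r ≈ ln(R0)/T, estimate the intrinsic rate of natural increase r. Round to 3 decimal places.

R0 = Σ lx·mx = 0 + 1.0296 + 1.4904 + 0.9291 + 0.7191 = 4.1682
Σ x·lx·mx = 9.6741; T = 9.6741/4.1682 = 2.32093…
r ≈ ln(R0)/T = ln(4.1682)/2.32093… = 0.61505… → 0.615

0.615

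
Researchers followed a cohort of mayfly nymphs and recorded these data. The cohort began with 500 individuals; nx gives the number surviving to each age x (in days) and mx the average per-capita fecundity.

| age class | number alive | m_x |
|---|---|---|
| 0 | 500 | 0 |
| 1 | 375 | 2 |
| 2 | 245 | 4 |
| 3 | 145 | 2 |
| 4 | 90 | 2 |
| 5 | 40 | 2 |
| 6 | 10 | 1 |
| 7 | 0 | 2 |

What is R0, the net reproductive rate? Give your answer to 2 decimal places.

4.58

lx = nx/n0 = nx/500: 1, 0.75, 0.49, 0.29, 0.18, 0.08, 0.02, 0
lx·mx by age: 0, 1.5, 1.96, 0.58, 0.36, 0.16, 0.02, 0
R0 = Σ lx·mx = 4.58 → 4.58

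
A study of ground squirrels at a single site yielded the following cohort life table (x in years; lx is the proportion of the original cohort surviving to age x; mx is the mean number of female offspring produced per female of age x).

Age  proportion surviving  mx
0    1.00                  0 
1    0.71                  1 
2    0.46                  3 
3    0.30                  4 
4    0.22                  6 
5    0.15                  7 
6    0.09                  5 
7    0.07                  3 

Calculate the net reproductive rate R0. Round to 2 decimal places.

6.32

lx·mx by age: 0, 0.71, 1.38, 1.2, 1.32, 1.05, 0.45, 0.21
R0 = Σ lx·mx = 6.32 → 6.32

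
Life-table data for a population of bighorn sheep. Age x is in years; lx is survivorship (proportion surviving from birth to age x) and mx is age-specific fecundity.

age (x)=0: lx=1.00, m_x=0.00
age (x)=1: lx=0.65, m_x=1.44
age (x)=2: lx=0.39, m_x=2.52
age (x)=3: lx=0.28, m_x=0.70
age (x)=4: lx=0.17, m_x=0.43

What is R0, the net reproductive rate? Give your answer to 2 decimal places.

lx·mx by age: 0, 0.936, 0.9828, 0.196, 0.0731
R0 = Σ lx·mx = 2.1879 → 2.19

2.19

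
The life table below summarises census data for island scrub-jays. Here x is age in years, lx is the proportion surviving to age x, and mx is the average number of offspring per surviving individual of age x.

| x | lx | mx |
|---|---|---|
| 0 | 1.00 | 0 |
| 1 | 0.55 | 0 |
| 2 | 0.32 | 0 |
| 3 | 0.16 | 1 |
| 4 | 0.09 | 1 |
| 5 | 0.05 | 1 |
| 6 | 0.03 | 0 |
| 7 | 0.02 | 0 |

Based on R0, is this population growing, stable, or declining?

R0 = Σ lx·mx = 0 + 0 + 0 + 0.16 + 0.09 + 0.05 + 0 + 0 = 0.3
R0 < 1, so the population is declining.

declining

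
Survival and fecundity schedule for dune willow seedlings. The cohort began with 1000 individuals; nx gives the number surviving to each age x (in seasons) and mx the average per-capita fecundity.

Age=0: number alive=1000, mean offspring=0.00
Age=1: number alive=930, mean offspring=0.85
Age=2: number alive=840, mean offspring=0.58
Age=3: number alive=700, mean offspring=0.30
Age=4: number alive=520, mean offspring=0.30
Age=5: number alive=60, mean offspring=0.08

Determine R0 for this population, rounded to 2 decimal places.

lx = nx/n0 = nx/1000: 1, 0.93, 0.84, 0.7, 0.52, 0.06
lx·mx by age: 0, 0.7905, 0.4872, 0.21, 0.156, 0.0048
R0 = Σ lx·mx = 1.6485 → 1.65

1.65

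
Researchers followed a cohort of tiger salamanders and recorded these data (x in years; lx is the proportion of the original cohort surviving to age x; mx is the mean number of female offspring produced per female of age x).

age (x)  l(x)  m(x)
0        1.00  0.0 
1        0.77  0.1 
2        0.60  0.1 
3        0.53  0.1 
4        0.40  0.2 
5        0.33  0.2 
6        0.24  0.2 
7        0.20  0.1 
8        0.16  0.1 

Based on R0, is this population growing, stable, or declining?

R0 = Σ lx·mx = 0 + 0.077 + 0.06 + 0.053 + 0.08 + 0.066 + 0.048 + 0.02 + 0.016 = 0.42
R0 < 1, so the population is declining.

declining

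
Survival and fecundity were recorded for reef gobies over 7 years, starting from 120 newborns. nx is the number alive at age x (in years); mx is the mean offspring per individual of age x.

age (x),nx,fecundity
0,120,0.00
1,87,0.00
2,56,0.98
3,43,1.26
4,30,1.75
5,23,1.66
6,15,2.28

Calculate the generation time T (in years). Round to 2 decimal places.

lx = nx/n0 = nx/120: 1, 0.725, 0.46667…, 0.35833…, 0.25, 0.19167…, 0.125
lx·mx: 0, 0, 0.457333…, 0.4515…, 0.4375, 0.318167…, 0.285 → R0 = 1.9495…
x·lx·mx: 0, 0, 0.914667…, 1.3545…, 1.75, 1.590833…, 1.71 → Σ = 7.32…
T = 7.32… / 1.9495… = 3.754809… → 3.75

3.75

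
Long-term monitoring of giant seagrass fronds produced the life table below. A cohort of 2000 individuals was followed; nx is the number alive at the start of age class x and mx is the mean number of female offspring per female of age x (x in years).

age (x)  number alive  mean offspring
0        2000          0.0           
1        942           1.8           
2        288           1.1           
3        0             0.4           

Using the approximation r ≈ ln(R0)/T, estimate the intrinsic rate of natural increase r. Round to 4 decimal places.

lx = nx/n0 = nx/2000: 1, 0.471, 0.144, 0
R0 = Σ lx·mx = 0 + 0.8478 + 0.1584 + 0 = 1.0062
Σ x·lx·mx = 1.1646; T = 1.1646/1.0062 = 1.15742…
r ≈ ln(R0)/T = ln(1.0062)/1.15742… = 0.00534… → 0.0053

0.0053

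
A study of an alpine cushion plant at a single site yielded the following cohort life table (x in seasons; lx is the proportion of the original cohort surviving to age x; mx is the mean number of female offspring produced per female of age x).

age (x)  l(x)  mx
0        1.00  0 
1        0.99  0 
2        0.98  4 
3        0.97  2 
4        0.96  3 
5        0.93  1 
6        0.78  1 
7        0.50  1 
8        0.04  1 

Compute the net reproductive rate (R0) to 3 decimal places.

lx·mx by age: 0, 0, 3.92, 1.94, 2.88, 0.93, 0.78, 0.5, 0.04
R0 = Σ lx·mx = 10.99 → 10.990

10.990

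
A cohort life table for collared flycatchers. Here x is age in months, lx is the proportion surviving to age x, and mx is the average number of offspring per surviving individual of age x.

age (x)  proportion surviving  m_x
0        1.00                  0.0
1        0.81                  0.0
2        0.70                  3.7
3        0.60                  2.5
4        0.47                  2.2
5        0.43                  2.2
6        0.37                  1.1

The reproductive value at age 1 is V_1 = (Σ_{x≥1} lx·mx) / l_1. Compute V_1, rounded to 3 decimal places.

7.996

lx·mx for x ≥ 1: 0, 2.59, 1.5, 1.034, 0.946, 0.407 → sum = 6.477
V_1 = 6.477 / l_1 = 6.477 / 0.81 = 7.996296… → 7.996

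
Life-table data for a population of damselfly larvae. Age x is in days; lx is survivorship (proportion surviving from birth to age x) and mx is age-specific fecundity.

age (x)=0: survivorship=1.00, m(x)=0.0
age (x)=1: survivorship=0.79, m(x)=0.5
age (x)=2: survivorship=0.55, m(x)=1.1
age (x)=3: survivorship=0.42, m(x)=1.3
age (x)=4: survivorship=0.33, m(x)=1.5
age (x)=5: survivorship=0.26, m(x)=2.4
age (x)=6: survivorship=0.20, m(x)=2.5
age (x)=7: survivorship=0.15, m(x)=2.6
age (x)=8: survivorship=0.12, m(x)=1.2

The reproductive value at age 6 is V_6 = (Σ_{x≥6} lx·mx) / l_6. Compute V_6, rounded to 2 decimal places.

lx·mx for x ≥ 6: 0.5, 0.39, 0.144 → sum = 1.034
V_6 = 1.034 / l_6 = 1.034 / 0.2 = 5.17 → 5.17

5.17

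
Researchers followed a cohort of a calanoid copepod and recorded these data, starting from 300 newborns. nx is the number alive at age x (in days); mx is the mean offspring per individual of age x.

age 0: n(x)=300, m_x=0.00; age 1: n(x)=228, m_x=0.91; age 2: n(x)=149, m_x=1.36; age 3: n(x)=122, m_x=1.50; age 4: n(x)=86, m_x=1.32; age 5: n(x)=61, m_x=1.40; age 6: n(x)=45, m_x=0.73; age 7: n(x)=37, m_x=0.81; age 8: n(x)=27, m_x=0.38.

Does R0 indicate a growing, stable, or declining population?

lx = nx/n0 = nx/300: 1, 0.76, 0.49667…, 0.40667…, 0.28667…, 0.20333…, 0.15, 0.12333…, 0.09
R0 = Σ lx·mx = 0 + 0.6916 + 0.675467… + 0.61… + 0.3784… + 0.284667… + 0.1095 + 0.0999… + 0.0342 = 2.883733…
R0 > 1, so the population is growing.

growing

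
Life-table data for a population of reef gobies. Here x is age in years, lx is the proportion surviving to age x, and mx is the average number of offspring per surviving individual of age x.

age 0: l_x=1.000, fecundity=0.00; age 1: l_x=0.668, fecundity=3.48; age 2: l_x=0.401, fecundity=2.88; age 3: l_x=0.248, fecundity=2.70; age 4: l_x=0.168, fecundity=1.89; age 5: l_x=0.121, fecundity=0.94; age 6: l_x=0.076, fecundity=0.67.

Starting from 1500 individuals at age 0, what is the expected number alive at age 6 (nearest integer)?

Expected survivors = N0 · l_6 = 1500 × 0.076 = 114 → 114

114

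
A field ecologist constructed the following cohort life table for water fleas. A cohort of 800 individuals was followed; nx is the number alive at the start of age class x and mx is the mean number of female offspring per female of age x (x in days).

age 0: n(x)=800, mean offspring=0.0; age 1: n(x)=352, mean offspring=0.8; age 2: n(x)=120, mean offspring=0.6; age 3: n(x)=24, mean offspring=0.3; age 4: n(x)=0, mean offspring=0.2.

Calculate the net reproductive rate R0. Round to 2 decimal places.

lx = nx/n0 = nx/800: 1, 0.44, 0.15, 0.03, 0
lx·mx by age: 0, 0.352, 0.09, 0.009, 0
R0 = Σ lx·mx = 0.451 → 0.45

0.45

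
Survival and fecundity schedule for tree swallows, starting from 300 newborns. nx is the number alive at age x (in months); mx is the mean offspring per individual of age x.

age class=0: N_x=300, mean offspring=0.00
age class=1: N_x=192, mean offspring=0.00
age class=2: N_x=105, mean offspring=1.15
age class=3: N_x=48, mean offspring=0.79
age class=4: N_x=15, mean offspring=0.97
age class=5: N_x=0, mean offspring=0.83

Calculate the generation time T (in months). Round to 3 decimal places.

lx = nx/n0 = nx/300: 1, 0.64, 0.35, 0.16, 0.05, 0
lx·mx: 0, 0, 0.4025, 0.1264, 0.0485, 0 → R0 = 0.5774
x·lx·mx: 0, 0, 0.805, 0.3792, 0.194, 0 → Σ = 1.3782
T = 1.3782 / 0.5774 = 2.386907… → 2.387

2.387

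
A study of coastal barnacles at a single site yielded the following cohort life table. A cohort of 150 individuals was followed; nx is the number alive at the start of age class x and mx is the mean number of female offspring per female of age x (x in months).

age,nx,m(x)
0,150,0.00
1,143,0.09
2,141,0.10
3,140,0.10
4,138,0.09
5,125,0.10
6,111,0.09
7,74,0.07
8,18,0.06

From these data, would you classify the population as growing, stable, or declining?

lx = nx/n0 = nx/150: 1, 0.95333…, 0.94, 0.93333…, 0.92, 0.83333…, 0.74, 0.49333…, 0.12
R0 = Σ lx·mx = 0 + 0.0858… + 0.094 + 0.093333… + 0.0828 + 0.083333… + 0.0666 + 0.034533… + 0.0072 = 0.5476…
R0 < 1, so the population is declining.

declining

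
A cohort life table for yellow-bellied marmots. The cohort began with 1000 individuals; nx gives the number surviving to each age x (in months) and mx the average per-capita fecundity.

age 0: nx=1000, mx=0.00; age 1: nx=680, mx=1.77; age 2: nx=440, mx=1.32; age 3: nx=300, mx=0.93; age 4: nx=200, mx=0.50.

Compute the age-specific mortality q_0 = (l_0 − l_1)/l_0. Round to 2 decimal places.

0.32

lx = nx/n0 = nx/1000: 1, 0.68, 0.44, 0.3, 0.2
q_0 = (l_0 − l_1) / l_0 = (1 − 0.68) / 1
     = 0.32 / 1 = 0.32 → 0.32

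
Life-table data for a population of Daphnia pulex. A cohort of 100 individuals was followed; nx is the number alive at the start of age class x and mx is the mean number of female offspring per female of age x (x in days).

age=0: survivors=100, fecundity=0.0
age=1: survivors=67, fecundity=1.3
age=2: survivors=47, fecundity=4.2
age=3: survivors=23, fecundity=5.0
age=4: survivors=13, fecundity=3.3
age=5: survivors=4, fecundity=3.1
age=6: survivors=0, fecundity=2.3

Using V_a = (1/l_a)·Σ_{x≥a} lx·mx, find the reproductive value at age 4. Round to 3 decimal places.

4.254

lx = nx/n0 = nx/100: 1, 0.67, 0.47, 0.23, 0.13, 0.04, 0
lx·mx for x ≥ 4: 0.429, 0.124, 0 → sum = 0.553
V_4 = 0.553 / l_4 = 0.553 / 0.13 = 4.253846… → 4.254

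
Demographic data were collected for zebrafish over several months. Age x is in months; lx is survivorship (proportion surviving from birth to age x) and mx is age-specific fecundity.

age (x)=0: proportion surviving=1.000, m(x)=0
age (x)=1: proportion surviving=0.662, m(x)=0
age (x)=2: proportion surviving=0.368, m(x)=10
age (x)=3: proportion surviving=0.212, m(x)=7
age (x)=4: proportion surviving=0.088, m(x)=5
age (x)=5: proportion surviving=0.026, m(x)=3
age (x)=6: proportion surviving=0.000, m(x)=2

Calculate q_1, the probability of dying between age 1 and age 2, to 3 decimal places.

q_1 = (l_1 − l_2) / l_1 = (0.662 − 0.368) / 0.662
     = 0.294 / 0.662 = 0.444109… → 0.444

0.444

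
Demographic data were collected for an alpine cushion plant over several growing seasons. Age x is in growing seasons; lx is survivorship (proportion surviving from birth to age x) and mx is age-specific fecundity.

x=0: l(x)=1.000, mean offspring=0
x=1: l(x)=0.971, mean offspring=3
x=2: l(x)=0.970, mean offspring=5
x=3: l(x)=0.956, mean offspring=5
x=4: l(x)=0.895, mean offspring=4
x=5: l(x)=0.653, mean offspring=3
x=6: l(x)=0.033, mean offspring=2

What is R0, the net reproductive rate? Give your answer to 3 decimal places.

lx·mx by age: 0, 2.913, 4.85, 4.78, 3.58, 1.959, 0.066
R0 = Σ lx·mx = 18.148 → 18.148

18.148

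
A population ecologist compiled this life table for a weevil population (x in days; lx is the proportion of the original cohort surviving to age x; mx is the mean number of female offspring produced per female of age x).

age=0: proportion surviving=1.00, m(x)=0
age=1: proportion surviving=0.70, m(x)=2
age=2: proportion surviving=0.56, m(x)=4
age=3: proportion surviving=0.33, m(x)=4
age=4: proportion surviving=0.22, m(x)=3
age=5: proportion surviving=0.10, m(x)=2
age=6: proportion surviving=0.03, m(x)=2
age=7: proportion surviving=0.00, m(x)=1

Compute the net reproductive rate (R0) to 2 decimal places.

lx·mx by age: 0, 1.4, 2.24, 1.32, 0.66, 0.2, 0.06, 0
R0 = Σ lx·mx = 5.88 → 5.88

5.88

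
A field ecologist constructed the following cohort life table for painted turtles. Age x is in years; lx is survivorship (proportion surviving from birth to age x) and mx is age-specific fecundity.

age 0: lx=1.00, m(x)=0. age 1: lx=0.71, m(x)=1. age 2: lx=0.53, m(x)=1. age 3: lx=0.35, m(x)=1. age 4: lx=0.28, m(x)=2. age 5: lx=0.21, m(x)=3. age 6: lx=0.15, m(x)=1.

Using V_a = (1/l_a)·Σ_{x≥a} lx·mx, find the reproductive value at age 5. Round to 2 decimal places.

lx·mx for x ≥ 5: 0.63, 0.15 → sum = 0.78
V_5 = 0.78 / l_5 = 0.78 / 0.21 = 3.714286… → 3.71

3.71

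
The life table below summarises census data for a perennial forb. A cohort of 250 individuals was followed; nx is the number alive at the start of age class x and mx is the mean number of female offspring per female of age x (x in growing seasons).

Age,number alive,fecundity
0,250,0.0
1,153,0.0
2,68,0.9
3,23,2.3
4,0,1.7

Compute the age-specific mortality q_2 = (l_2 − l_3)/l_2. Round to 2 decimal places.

0.66

lx = nx/n0 = nx/250: 1, 0.612, 0.272, 0.092, 0
q_2 = (l_2 − l_3) / l_2 = (0.272 − 0.092) / 0.272
     = 0.18 / 0.272 = 0.661765… → 0.66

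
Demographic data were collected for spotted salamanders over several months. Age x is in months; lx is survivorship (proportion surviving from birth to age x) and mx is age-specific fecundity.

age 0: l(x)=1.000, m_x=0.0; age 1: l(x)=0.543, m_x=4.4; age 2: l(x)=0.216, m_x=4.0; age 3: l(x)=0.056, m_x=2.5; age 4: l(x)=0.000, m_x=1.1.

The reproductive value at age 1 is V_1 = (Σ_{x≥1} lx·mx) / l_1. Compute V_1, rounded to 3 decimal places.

6.249

lx·mx for x ≥ 1: 2.3892, 0.864, 0.14, 0 → sum = 3.3932
V_1 = 3.3932 / l_1 = 3.3932 / 0.543 = 6.248987… → 6.249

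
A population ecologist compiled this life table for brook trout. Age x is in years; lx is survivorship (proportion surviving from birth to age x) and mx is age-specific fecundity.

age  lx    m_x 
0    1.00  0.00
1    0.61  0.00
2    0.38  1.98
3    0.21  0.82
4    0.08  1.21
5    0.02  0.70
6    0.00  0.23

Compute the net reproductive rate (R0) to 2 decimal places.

lx·mx by age: 0, 0, 0.7524, 0.1722, 0.0968, 0.014, 0
R0 = Σ lx·mx = 1.0354 → 1.04

1.04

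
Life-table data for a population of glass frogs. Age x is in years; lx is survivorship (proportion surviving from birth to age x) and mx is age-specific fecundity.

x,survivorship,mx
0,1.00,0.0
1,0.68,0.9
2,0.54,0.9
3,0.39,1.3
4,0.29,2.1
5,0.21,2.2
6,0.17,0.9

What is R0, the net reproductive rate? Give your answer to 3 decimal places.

lx·mx by age: 0, 0.612, 0.486, 0.507, 0.609, 0.462, 0.153
R0 = Σ lx·mx = 2.829 → 2.829

2.829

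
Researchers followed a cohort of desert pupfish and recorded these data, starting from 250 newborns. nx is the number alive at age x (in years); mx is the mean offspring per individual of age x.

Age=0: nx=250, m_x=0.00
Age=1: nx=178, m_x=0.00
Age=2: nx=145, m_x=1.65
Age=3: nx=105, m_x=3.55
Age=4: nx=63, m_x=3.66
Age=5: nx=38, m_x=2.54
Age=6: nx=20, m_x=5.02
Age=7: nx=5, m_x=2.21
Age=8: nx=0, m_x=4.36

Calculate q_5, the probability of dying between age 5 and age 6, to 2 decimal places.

0.47

lx = nx/n0 = nx/250: 1, 0.712, 0.58, 0.42, 0.252, 0.152, 0.08, 0.02, 0
q_5 = (l_5 − l_6) / l_5 = (0.152 − 0.08) / 0.152
     = 0.072 / 0.152 = 0.473684… → 0.47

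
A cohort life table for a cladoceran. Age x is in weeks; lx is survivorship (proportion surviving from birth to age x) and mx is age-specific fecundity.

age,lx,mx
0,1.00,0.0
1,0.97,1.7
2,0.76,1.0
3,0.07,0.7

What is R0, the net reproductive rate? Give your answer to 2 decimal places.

2.46

lx·mx by age: 0, 1.649, 0.76, 0.049
R0 = Σ lx·mx = 2.458 → 2.46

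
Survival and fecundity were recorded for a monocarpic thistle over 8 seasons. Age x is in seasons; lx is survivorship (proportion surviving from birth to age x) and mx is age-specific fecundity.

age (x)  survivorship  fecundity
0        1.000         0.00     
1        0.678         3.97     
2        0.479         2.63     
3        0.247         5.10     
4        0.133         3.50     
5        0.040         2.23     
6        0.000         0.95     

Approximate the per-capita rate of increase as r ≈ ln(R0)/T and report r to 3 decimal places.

0.894

R0 = Σ lx·mx = 0 + 2.69166 + 1.25977 + 1.2597 + 0.4655 + 0.0892 + 0 = 5.76583
Σ x·lx·mx = 11.2983; T = 11.2983/5.76583 = 1.95953…
r ≈ ln(R0)/T = ln(5.76583)/1.95953… = 0.89407… → 0.894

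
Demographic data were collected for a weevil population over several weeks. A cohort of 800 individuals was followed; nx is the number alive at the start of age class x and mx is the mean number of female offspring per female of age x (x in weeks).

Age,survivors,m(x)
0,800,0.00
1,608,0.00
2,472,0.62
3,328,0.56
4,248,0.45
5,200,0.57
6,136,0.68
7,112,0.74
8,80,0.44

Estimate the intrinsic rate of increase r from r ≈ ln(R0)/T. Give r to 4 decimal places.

lx = nx/n0 = nx/800: 1, 0.76, 0.59, 0.41, 0.31, 0.25, 0.17, 0.14, 0.1
R0 = Σ lx·mx = 0 + 0 + 0.3658 + 0.2296 + 0.1395 + 0.1425 + 0.1156 + 0.1036 + 0.044 = 1.1406
Σ x·lx·mx = 4.4617; T = 4.4617/1.1406 = 3.91171…
r ≈ ln(R0)/T = ln(1.1406)/3.91171… = 0.033631… → 0.0336

0.0336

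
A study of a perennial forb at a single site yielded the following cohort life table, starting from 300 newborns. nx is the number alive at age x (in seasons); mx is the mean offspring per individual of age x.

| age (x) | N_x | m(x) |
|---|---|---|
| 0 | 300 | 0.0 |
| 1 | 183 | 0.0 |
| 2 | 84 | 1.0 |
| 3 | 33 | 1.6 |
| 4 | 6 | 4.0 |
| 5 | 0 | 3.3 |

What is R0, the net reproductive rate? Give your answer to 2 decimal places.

0.54

lx = nx/n0 = nx/300: 1, 0.61, 0.28, 0.11, 0.02, 0
lx·mx by age: 0, 0, 0.28, 0.176, 0.08, 0
R0 = Σ lx·mx = 0.536 → 0.54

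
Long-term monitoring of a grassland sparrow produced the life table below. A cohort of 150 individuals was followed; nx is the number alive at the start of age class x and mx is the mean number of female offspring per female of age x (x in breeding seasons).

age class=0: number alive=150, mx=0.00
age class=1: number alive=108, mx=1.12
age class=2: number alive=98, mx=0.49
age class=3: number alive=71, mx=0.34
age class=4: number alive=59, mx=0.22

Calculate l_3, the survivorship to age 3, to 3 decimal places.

l_3 = n_3/n_0 = 71/150 = 0.473333… → 0.473

0.473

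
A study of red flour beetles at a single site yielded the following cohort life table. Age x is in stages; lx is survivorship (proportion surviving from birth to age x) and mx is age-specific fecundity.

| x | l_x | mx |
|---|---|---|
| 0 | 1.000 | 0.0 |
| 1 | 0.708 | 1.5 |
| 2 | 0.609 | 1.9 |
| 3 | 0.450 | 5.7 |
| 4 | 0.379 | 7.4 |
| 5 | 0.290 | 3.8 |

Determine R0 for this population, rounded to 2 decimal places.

8.69

lx·mx by age: 0, 1.062, 1.1571, 2.565, 2.8046, 1.102
R0 = Σ lx·mx = 8.6907 → 8.69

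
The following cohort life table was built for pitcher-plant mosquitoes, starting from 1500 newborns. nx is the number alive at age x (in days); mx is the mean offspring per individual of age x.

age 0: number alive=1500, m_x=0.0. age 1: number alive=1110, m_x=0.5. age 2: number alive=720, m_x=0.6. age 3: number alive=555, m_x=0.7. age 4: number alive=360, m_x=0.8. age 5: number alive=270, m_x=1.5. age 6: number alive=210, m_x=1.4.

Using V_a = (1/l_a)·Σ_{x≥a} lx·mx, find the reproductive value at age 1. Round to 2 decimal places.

2.13

lx = nx/n0 = nx/1500: 1, 0.74, 0.48, 0.37, 0.24, 0.18, 0.14
lx·mx for x ≥ 1: 0.37, 0.288, 0.259, 0.192, 0.27, 0.196 → sum = 1.575
V_1 = 1.575 / l_1 = 1.575 / 0.74 = 2.128378… → 2.13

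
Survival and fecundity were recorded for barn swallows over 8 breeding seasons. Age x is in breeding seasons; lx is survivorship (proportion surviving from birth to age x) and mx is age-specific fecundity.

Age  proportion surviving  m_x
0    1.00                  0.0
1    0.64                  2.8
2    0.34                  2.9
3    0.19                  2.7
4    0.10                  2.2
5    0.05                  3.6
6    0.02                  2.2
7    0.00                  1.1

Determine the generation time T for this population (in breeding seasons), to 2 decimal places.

lx·mx: 0, 1.792, 0.986, 0.513, 0.22, 0.18, 0.044, 0 → R0 = 3.735
x·lx·mx: 0, 1.792, 1.972, 1.539, 0.88, 0.9, 0.264, 0 → Σ = 7.347
T = 7.347 / 3.735 = 1.967068… → 1.97

1.97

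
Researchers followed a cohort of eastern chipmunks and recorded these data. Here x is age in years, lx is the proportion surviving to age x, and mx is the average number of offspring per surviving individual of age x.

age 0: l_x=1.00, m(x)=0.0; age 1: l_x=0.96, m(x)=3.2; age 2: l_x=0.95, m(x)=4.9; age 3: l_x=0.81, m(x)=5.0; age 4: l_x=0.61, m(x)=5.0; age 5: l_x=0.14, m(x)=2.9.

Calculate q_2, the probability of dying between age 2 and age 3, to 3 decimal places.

0.147

q_2 = (l_2 − l_3) / l_2 = (0.95 − 0.81) / 0.95
     = 0.14 / 0.95 = 0.147368… → 0.147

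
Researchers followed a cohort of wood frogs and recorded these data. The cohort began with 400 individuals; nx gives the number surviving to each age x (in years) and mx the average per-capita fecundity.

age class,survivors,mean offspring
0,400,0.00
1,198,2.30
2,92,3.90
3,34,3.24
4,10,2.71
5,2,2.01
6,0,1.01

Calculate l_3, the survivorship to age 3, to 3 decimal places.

l_3 = n_3/n_0 = 34/400 = 0.085 → 0.085

0.085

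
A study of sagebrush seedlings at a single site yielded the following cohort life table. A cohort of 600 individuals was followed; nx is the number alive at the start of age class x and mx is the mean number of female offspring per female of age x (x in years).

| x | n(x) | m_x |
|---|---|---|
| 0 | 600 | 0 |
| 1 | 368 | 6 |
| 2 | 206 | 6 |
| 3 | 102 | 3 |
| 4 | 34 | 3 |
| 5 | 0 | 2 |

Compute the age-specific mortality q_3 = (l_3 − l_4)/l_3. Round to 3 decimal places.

0.667

lx = nx/n0 = nx/600: 1, 0.61333…, 0.34333…, 0.17, 0.05667…, 0
q_3 = (l_3 − l_4) / l_3 = (0.17 − 0.056667…) / 0.17
     = 0.113333… / 0.17 = 0.666667… → 0.667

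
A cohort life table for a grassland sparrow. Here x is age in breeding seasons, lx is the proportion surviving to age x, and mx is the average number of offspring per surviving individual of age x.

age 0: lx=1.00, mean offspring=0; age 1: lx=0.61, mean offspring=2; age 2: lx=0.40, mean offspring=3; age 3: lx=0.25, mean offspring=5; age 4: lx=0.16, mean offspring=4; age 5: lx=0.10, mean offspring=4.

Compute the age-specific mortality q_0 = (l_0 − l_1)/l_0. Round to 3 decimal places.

q_0 = (l_0 − l_1) / l_0 = (1 − 0.61) / 1
     = 0.39 / 1 = 0.39 → 0.390

0.390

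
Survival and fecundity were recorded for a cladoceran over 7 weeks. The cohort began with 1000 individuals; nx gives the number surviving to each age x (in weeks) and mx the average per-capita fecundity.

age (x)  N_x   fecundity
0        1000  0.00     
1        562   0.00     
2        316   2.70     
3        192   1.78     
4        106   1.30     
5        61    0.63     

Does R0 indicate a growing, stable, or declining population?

growing

lx = nx/n0 = nx/1000: 1, 0.562, 0.316, 0.192, 0.106, 0.061
R0 = Σ lx·mx = 0 + 0 + 0.8532 + 0.34176 + 0.1378 + 0.03843 = 1.37119
R0 > 1, so the population is growing.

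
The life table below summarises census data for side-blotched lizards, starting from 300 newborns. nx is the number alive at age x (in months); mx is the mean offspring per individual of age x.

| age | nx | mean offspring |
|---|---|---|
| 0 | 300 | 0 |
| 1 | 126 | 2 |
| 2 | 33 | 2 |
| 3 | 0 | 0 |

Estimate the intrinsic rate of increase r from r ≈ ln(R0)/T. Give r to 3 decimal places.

0.048

lx = nx/n0 = nx/300: 1, 0.42, 0.11, 0
R0 = Σ lx·mx = 0 + 0.84 + 0.22 + 0 = 1.06
Σ x·lx·mx = 1.28; T = 1.28/1.06 = 1.20755…
r ≈ ln(R0)/T = ln(1.06)/1.20755… = 0.04825… → 0.048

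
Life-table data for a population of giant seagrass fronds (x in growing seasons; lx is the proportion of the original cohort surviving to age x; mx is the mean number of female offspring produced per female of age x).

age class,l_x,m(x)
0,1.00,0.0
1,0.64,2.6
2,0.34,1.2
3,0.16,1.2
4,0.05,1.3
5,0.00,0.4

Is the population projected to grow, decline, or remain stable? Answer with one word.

R0 = Σ lx·mx = 0 + 1.664 + 0.408 + 0.192 + 0.065 + 0 = 2.329
R0 > 1, so the population is growing.

growing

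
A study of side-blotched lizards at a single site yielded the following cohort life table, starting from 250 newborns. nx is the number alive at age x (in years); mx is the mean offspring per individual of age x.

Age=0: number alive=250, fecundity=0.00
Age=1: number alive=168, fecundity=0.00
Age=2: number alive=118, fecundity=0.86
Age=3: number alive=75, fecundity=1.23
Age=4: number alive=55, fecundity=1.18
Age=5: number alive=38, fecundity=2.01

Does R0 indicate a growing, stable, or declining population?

growing

lx = nx/n0 = nx/250: 1, 0.672, 0.472, 0.3, 0.22, 0.152
R0 = Σ lx·mx = 0 + 0 + 0.40592 + 0.369 + 0.2596 + 0.30552 = 1.34004
R0 > 1, so the population is growing.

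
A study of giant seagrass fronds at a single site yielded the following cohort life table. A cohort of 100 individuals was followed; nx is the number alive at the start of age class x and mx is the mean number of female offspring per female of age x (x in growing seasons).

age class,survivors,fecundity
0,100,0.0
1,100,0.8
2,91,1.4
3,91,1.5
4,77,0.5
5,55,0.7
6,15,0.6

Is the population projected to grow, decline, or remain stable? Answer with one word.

growing

lx = nx/n0 = nx/100: 1, 1, 0.91, 0.91, 0.77, 0.55, 0.15
R0 = Σ lx·mx = 0 + 0.8 + 1.274 + 1.365 + 0.385 + 0.385 + 0.09 = 4.299
R0 > 1, so the population is growing.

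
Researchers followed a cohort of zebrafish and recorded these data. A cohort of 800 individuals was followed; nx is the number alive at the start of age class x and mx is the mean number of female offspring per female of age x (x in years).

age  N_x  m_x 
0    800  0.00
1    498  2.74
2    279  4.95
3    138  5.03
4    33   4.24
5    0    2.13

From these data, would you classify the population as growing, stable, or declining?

lx = nx/n0 = nx/800: 1, 0.6225, 0.34875, 0.1725, 0.04125, 0
R0 = Σ lx·mx = 0 + 1.70565 + 1.726313… + 0.867675 + 0.1749… + 0 = 4.474538…
R0 > 1, so the population is growing.

growing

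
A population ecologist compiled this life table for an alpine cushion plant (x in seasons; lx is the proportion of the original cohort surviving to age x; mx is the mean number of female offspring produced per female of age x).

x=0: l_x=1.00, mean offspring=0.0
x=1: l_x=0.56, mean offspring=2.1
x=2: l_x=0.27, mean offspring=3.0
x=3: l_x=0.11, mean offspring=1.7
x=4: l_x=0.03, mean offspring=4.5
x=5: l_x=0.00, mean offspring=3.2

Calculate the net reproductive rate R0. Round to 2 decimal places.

2.31

lx·mx by age: 0, 1.176, 0.81, 0.187, 0.135, 0
R0 = Σ lx·mx = 2.308 → 2.31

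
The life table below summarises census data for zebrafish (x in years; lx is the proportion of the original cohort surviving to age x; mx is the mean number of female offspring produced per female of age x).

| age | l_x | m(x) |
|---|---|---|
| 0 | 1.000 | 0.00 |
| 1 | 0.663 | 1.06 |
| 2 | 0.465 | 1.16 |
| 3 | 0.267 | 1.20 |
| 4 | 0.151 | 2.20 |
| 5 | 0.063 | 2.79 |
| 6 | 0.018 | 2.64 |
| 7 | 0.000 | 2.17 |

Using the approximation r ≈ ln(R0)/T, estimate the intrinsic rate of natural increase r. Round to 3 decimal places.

R0 = Σ lx·mx = 0 + 0.70278 + 0.5394 + 0.3204 + 0.3322 + 0.17577 + 0.04752 + 0 = 2.11807
Σ x·lx·mx = 5.23555; T = 5.23555/2.11807 = 2.47185…
r ≈ ln(R0)/T = ln(2.11807)/2.47185… = 0.30362… → 0.304

0.304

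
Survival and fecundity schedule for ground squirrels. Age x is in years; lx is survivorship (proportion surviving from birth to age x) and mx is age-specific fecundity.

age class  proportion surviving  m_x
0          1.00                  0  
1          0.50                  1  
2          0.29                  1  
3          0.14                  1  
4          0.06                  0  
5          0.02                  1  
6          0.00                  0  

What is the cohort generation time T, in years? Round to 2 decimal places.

1.68

lx·mx: 0, 0.5, 0.29, 0.14, 0, 0.02, 0 → R0 = 0.95
x·lx·mx: 0, 0.5, 0.58, 0.42, 0, 0.1, 0 → Σ = 1.6
T = 1.6 / 0.95 = 1.684211… → 1.68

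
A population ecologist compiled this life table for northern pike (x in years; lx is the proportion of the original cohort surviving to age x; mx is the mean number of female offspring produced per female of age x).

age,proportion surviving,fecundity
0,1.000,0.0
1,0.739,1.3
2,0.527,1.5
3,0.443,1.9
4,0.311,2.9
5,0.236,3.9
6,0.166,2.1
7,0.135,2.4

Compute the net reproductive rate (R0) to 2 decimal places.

lx·mx by age: 0, 0.9607, 0.7905, 0.8417, 0.9019, 0.9204, 0.3486, 0.324
R0 = Σ lx·mx = 5.0878 → 5.09

5.09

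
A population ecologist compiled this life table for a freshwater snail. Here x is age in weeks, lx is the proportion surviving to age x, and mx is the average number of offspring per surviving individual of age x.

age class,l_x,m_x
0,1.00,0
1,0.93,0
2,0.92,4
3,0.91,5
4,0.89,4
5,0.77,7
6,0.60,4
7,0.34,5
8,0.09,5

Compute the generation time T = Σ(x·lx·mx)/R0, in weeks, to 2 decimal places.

4.24

lx·mx: 0, 0, 3.68, 4.55, 3.56, 5.39, 2.4, 1.7, 0.45 → R0 = 21.73
x·lx·mx: 0, 0, 7.36, 13.65, 14.24, 26.95, 14.4, 11.9, 3.6 → Σ = 92.1
T = 92.1 / 21.73 = 4.23838… → 4.24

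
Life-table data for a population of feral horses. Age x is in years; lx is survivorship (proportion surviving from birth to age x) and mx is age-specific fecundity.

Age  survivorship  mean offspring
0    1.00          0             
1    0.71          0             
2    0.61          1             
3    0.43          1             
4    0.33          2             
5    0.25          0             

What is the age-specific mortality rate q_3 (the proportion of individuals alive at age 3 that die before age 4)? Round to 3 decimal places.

q_3 = (l_3 − l_4) / l_3 = (0.43 − 0.33) / 0.43
     = 0.1 / 0.43 = 0.232558… → 0.233

0.233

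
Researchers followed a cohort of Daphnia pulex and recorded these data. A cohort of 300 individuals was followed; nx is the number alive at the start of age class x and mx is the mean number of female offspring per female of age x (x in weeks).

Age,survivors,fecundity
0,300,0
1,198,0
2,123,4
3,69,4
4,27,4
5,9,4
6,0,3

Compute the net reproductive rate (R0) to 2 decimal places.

3.04

lx = nx/n0 = nx/300: 1, 0.66, 0.41, 0.23, 0.09, 0.03, 0
lx·mx by age: 0, 0, 1.64, 0.92, 0.36, 0.12, 0
R0 = Σ lx·mx = 3.04 → 3.04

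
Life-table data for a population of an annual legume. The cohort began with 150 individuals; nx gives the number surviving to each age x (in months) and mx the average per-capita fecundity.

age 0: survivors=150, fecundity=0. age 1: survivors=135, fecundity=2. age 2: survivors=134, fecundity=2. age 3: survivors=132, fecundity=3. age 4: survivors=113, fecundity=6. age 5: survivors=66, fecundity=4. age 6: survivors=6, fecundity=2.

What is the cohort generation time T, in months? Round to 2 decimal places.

3.23

lx = nx/n0 = nx/150: 1, 0.9, 0.89333…, 0.88, 0.75333…, 0.44, 0.04
lx·mx: 0, 1.8, 1.786667…, 2.64, 4.52…, 1.76, 0.08 → R0 = 12.586667…
x·lx·mx: 0, 1.8, 3.573333…, 7.92, 18.08…, 8.8, 0.48 → Σ = 40.653333…
T = 40.653333… / 12.586667… = 3.229873… → 3.23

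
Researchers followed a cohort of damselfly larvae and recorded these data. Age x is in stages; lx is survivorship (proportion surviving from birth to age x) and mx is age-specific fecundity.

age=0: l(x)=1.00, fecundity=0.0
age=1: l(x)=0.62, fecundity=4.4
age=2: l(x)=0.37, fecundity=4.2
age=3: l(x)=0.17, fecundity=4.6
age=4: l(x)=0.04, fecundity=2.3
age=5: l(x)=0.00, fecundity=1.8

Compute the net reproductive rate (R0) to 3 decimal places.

5.156

lx·mx by age: 0, 2.728, 1.554, 0.782, 0.092, 0
R0 = Σ lx·mx = 5.156 → 5.156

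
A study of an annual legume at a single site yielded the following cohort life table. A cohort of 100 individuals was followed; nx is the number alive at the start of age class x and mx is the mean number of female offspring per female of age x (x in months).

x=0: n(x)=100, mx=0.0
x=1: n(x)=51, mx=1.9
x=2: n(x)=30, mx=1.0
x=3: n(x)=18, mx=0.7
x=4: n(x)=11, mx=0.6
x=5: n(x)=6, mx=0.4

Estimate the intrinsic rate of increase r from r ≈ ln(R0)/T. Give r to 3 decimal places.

lx = nx/n0 = nx/100: 1, 0.51, 0.3, 0.18, 0.11, 0.06
R0 = Σ lx·mx = 0 + 0.969 + 0.3 + 0.126 + 0.066 + 0.024 = 1.485
Σ x·lx·mx = 2.331; T = 2.331/1.485 = 1.5697…
r ≈ ln(R0)/T = ln(1.485)/1.5697… = 0.25191… → 0.252

0.252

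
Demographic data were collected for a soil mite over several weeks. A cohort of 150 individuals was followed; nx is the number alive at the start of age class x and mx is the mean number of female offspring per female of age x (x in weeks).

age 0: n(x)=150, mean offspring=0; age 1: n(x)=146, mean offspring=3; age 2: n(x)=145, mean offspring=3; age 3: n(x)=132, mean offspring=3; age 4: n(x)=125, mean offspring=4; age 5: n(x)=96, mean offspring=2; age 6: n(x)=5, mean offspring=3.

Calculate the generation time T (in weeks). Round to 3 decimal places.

2.807

lx = nx/n0 = nx/150: 1, 0.97333…, 0.96667…, 0.88, 0.83333…, 0.64, 0.03333…
lx·mx: 0, 2.92…, 2.9…, 2.64, 3.333333…, 1.28, 0.1… → R0 = 13.173333…
x·lx·mx: 0, 2.92…, 5.8…, 7.92, 13.333333…, 6.4, 0.6… → Σ = 36.973333…
T = 36.973333… / 13.173333… = 2.80668… → 2.807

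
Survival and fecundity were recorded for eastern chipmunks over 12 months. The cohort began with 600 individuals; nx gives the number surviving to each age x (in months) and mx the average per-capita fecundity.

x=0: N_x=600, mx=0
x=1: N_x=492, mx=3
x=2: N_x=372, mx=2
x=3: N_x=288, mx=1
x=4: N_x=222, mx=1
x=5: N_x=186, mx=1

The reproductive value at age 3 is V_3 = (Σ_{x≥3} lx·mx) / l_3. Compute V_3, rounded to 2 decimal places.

2.42

lx = nx/n0 = nx/600: 1, 0.82, 0.62, 0.48, 0.37, 0.31
lx·mx for x ≥ 3: 0.48, 0.37, 0.31 → sum = 1.16
V_3 = 1.16 / l_3 = 1.16 / 0.48 = 2.416667… → 2.42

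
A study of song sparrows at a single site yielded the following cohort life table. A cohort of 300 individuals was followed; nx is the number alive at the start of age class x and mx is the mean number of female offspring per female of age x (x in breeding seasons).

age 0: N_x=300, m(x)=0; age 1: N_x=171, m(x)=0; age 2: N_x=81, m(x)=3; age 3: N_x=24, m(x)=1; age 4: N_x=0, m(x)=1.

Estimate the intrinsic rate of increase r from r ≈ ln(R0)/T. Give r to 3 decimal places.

lx = nx/n0 = nx/300: 1, 0.57, 0.27, 0.08, 0
R0 = Σ lx·mx = 0 + 0 + 0.81 + 0.08 + 0 = 0.89
Σ x·lx·mx = 1.86; T = 1.86/0.89 = 2.08989…
r ≈ ln(R0)/T = ln(0.89)/2.08989… = -0.05576… → -0.056

-0.056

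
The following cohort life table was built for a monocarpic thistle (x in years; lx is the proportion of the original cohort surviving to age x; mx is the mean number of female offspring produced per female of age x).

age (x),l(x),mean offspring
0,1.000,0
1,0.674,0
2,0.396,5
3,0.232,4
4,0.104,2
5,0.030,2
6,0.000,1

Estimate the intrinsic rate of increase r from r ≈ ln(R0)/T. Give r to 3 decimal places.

0.466

R0 = Σ lx·mx = 0 + 0 + 1.98 + 0.928 + 0.208 + 0.06 + 0 = 3.176
Σ x·lx·mx = 7.876; T = 7.876/3.176 = 2.47985…
r ≈ ln(R0)/T = ln(3.176)/2.47985… = 0.46601… → 0.466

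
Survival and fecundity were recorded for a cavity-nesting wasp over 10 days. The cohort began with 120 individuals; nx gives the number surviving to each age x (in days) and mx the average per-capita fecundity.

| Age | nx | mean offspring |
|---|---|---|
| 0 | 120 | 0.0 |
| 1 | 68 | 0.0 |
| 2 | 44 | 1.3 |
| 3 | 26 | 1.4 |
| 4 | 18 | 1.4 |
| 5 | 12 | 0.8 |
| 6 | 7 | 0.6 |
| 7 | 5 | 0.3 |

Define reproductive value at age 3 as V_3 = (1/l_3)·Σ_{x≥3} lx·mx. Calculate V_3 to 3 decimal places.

2.958

lx = nx/n0 = nx/120: 1, 0.56667…, 0.36667…, 0.21667…, 0.15, 0.1, 0.05833…, 0.04167…
lx·mx for x ≥ 3: 0.303333…, 0.21, 0.08, 0.035…, 0.0125… → sum = 0.640833…
V_3 = 0.640833… / l_3 = 0.640833… / 0.216667… = 2.957692… → 2.958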